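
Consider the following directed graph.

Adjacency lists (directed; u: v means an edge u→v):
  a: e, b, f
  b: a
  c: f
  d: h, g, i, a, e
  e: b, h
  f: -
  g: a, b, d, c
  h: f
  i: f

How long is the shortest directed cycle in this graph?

For each vertex v, BFS finds the shortest path from v back to v.
The shortest such closed walk is g → d → g, length 2.

2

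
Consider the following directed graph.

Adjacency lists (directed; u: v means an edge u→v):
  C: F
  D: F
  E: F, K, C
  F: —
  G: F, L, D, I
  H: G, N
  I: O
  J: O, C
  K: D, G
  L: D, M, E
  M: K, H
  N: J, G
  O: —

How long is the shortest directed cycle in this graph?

For each vertex v, BFS finds the shortest path from v back to v.
The shortest such closed walk is M → H → G → L → M, length 4.

4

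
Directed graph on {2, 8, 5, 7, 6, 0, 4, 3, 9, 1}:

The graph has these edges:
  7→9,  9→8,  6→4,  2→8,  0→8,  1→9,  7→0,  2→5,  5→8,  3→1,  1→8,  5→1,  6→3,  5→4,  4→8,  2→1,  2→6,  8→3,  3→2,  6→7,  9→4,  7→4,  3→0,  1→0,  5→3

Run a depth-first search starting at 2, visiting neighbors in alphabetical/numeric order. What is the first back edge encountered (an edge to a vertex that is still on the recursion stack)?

3→0

DFS from 2 (visiting neighbors in alphabetical/numeric order); mark gray on enter, black on exit:
2 gray
  1 gray
    0 gray
      8 gray
        3 gray
          3→0: 0 is gray → back edge
First back edge: 3 → 0.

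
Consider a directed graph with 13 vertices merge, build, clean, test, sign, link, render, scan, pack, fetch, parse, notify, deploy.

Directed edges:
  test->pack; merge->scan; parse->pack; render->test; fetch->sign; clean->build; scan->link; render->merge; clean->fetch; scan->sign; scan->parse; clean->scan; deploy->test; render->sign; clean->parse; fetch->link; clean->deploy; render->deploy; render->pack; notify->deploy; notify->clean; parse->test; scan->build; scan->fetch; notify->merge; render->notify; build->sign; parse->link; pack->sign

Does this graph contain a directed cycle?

No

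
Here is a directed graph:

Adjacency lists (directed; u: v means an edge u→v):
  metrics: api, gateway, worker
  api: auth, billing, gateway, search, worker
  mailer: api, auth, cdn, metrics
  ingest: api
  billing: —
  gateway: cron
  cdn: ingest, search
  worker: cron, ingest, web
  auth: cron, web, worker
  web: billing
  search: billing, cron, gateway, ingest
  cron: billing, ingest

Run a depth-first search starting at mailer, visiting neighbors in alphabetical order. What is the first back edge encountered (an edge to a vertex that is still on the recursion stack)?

DFS from mailer (visiting neighbors in alphabetical order); mark gray on enter, black on exit:
mailer gray
  api gray
    auth gray
      cron gray
        billing gray
        billing black
        ingest gray
          ingest→api: api is gray → back edge
First back edge: ingest → api.

ingest→api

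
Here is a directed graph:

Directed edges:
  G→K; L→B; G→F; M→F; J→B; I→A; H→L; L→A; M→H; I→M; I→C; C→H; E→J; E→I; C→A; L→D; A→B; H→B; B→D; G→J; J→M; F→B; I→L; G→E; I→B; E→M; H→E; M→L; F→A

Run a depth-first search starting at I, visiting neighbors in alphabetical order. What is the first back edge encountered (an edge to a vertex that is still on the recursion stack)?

E->I

DFS from I (visiting neighbors in alphabetical order); mark gray on enter, black on exit:
I gray
  A gray
    B gray
      D gray
      D black
    B black
  A black
  I→B: B black — skip
  C gray
    C→A: A black — skip
    H gray
      H→B: B black — skip
      E gray
        E→I: I is gray → back edge
First back edge: E → I.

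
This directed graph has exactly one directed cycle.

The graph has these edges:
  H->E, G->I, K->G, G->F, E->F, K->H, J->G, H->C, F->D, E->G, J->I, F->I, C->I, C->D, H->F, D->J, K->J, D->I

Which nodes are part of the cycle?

D, F, G, J

DFS with gray/black marking from D:
D gray
  I gray
  I black
  J gray
    G gray
      G→I: I black — skip
      F gray
        F→D: D is gray → back edge
Back edge closes the cycle D → J → G → F → D; its vertices are {D, F, G, J}.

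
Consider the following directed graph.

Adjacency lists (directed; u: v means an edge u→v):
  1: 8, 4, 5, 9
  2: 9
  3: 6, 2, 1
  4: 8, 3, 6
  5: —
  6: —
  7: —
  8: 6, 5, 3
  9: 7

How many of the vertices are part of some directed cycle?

A vertex is on a directed cycle iff it belongs to a strongly connected component of size ≥ 2 (or has a self-loop).
The vertices on cycles are {1, 3, 4, 8} — 4 in total.

4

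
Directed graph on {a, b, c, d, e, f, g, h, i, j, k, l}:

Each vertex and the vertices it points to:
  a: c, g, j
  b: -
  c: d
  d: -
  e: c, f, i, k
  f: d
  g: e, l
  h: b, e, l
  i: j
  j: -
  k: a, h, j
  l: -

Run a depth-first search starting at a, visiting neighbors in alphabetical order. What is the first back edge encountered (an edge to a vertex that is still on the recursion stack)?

k→a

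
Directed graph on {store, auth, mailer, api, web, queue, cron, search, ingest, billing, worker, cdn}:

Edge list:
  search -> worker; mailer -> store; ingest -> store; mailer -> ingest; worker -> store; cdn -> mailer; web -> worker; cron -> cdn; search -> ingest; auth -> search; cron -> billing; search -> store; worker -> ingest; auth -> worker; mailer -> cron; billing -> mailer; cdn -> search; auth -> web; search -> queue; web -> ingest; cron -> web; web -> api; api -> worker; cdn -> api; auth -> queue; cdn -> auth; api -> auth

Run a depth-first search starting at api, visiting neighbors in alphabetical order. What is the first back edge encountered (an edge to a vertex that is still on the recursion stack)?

web->api

DFS from api (visiting neighbors in alphabetical order); mark gray on enter, black on exit:
api gray
  auth gray
    queue gray
    queue black
    search gray
      ingest gray
        store gray
        store black
      ingest black
      search→queue: queue black — skip
      search→store: store black — skip
      worker gray
        worker→ingest: ingest black — skip
        worker→store: store black — skip
      worker black
    search black
    web gray
      web→api: api is gray → back edge
First back edge: web → api.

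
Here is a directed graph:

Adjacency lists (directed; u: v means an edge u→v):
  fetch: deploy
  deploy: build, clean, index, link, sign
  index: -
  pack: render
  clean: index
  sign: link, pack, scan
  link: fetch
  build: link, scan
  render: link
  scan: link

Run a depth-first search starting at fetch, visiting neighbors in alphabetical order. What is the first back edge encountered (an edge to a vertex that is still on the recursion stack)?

link->fetch

DFS from fetch (visiting neighbors in alphabetical order); mark gray on enter, black on exit:
fetch gray
  deploy gray
    build gray
      link gray
        link→fetch: fetch is gray → back edge
First back edge: link → fetch.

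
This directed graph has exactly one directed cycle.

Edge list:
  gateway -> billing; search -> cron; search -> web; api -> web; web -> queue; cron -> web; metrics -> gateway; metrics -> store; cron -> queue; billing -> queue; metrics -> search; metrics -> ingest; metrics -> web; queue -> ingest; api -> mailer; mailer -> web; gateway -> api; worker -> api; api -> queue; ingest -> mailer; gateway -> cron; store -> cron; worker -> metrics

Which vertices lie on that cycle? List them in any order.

web, queue, ingest, mailer

DFS with gray/black marking from ingest:
ingest gray
  mailer gray
    web gray
      queue gray
        queue→ingest: ingest is gray → back edge
Back edge closes the cycle ingest → mailer → web → queue → ingest; its vertices are {web, queue, ingest, mailer}.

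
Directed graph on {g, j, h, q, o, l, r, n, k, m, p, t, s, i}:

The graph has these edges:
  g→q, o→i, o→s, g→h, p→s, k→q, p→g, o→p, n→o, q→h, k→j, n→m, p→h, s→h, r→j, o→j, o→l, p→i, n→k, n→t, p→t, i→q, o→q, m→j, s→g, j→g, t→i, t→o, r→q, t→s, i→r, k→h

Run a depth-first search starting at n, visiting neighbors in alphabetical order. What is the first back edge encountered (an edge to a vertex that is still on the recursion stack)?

t→o

DFS from n (visiting neighbors in alphabetical order); mark gray on enter, black on exit:
n gray
  k gray
    h gray
    h black
    j gray
      g gray
        g→h: h black — skip
        q gray
          q→h: h black — skip
        q black
      g black
    j black
    k→q: q black — skip
  k black
  m gray
    m→j: j black — skip
  m black
  o gray
    i gray
      i→q: q black — skip
      r gray
        r→j: j black — skip
        r→q: q black — skip
      r black
    i black
    o→j: j black — skip
    l gray
    l black
    p gray
      p→g: g black — skip
      p→h: h black — skip
      p→i: i black — skip
      s gray
        s→g: g black — skip
        s→h: h black — skip
      s black
      t gray
        t→i: i black — skip
        t→o: o is gray → back edge
First back edge: t → o.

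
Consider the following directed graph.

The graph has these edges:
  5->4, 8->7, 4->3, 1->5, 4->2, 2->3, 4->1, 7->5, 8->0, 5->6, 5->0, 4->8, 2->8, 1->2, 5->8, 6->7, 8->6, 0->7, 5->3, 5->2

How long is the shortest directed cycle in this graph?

For each vertex v, BFS finds the shortest path from v back to v.
The shortest such closed walk is 5 → 8 → 7 → 5, length 3.

3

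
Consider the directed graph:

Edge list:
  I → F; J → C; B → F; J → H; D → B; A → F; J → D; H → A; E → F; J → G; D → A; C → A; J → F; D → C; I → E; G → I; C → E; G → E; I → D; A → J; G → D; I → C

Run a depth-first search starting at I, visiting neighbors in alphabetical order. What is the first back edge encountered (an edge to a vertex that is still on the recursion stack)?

J->C

DFS from I (visiting neighbors in alphabetical order); mark gray on enter, black on exit:
I gray
  C gray
    A gray
      F gray
      F black
      J gray
        J→C: C is gray → back edge
First back edge: J → C.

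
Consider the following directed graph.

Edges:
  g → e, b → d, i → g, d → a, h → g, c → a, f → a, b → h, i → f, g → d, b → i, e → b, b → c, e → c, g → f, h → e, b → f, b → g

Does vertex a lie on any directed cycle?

a lies on a cycle iff there is a path from a back to itself.
Exploring from a, it never reaches itself; equivalently, its strongly connected component is a singleton.

No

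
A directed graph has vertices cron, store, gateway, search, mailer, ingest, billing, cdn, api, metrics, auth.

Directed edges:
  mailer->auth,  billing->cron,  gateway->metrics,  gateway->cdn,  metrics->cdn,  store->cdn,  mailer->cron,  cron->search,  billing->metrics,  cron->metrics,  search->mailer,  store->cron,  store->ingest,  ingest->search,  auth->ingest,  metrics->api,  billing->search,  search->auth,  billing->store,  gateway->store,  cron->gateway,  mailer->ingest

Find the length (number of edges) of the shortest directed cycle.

For each vertex v, BFS finds the shortest path from v back to v.
The shortest such closed walk is cron → search → mailer → cron, length 3.

3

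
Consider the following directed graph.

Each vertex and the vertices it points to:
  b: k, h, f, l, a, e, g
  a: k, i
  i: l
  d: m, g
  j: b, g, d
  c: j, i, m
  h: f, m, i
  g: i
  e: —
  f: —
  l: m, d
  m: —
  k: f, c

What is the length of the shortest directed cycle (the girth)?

For each vertex v, BFS finds the shortest path from v back to v.
The shortest such closed walk is j → b → k → c → j, length 4.

4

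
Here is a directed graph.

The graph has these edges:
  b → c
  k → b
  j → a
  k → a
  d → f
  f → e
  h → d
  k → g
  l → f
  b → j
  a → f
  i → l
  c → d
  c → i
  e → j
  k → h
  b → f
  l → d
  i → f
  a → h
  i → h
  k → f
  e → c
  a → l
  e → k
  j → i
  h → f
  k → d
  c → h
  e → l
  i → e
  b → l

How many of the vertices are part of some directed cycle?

11

A vertex is on a directed cycle iff it belongs to a strongly connected component of size ≥ 2 (or has a self-loop).
The vertices on cycles are {a, b, c, d, e, f, h, i, j, k, l} — 11 in total.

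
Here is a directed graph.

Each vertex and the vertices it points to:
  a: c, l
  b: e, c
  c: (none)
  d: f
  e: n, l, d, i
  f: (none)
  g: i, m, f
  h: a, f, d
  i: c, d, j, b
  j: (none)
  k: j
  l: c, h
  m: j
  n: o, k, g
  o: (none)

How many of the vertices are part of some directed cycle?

8

A vertex is on a directed cycle iff it belongs to a strongly connected component of size ≥ 2 (or has a self-loop).
The vertices on cycles are {a, b, e, g, h, i, l, n} — 8 in total.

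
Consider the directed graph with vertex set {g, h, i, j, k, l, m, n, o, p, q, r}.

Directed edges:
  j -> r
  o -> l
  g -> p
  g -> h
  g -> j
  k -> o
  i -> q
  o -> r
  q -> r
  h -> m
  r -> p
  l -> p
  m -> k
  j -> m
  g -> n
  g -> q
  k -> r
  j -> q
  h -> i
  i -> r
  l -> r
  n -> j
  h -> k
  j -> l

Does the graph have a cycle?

DFS with white/gray/black marking, starting from r:
r gray
  p gray
  p black
r black
g gray
  q gray
    q→r: r black — skip
  q black
  j gray
    j→q: q black — skip
    l gray
      l→r: r black — skip
      l→p: p black — skip
    l black
    m gray
      k gray
        k→r: r black — skip
        o gray
          o→r: r black — skip
          o→l: l black — skip
        o black
      k black
    m black
    j→r: r black — skip
  j black
  g→p: p black — skip
  n gray
    n→j: j black — skip
  n black
  h gray
    h→m: m black — skip
    i gray
      i→q: q black — skip
      i→r: r black — skip
    i black
    h→k: k black — skip
  h black
g black
Every edge goes to a white or black vertex — no back edge, so the graph is acyclic.

No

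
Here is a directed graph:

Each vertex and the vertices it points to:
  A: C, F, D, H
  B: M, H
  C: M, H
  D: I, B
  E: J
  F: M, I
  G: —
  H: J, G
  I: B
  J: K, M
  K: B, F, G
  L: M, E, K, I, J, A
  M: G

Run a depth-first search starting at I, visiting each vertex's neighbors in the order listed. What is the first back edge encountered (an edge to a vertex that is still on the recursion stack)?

K->B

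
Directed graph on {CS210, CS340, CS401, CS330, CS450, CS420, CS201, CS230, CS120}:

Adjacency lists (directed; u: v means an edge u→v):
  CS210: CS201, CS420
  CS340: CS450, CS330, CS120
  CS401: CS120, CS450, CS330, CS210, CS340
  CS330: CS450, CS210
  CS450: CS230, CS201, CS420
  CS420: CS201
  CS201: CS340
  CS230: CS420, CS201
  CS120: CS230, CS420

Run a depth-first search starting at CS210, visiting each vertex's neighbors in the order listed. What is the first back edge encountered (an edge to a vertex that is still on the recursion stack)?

DFS from CS210 (visiting each vertex's neighbors in the order listed); mark gray on enter, black on exit:
CS210 gray
  CS201 gray
    CS340 gray
      CS450 gray
        CS230 gray
          CS420 gray
            CS420→CS201: CS201 is gray → back edge
First back edge: CS420 → CS201.

CS420→CS201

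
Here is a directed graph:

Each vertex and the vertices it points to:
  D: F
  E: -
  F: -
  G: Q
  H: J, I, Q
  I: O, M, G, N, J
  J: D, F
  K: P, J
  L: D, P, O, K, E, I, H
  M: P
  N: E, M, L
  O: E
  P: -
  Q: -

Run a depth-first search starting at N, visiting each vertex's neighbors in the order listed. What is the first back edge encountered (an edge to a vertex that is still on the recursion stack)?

DFS from N (visiting each vertex's neighbors in the order listed); mark gray on enter, black on exit:
N gray
  E gray
  E black
  M gray
    P gray
    P black
  M black
  L gray
    D gray
      F gray
      F black
    D black
    L→P: P black — skip
    O gray
      O→E: E black — skip
    O black
    K gray
      K→P: P black — skip
      J gray
        J→D: D black — skip
        J→F: F black — skip
      J black
    K black
    L→E: E black — skip
    I gray
      I→O: O black — skip
      I→M: M black — skip
      G gray
        Q gray
        Q black
      G black
      I→N: N is gray → back edge
First back edge: I → N.

I→N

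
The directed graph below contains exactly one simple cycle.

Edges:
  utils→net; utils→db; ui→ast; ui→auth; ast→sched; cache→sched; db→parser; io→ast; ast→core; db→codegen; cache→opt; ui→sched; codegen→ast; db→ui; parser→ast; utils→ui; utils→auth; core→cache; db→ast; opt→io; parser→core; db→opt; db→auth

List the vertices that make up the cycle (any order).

io, ast, opt, core, cache

DFS with gray/black marking from opt:
opt gray
  io gray
    ast gray
      sched gray
      sched black
      core gray
        cache gray
          cache→sched: sched black — skip
          cache→opt: opt is gray → back edge
Back edge closes the cycle opt → io → ast → core → cache → opt; its vertices are {io, ast, opt, core, cache}.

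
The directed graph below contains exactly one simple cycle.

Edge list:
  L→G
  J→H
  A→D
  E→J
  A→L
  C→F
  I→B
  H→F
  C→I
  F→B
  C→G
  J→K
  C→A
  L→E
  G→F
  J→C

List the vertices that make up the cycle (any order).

A, C, E, J, L

DFS with gray/black marking from J:
J gray
  H gray
    F gray
      B gray
      B black
    F black
  H black
  K gray
  K black
  C gray
    C→F: F black — skip
    A gray
      D gray
      D black
      L gray
        G gray
          G→F: F black — skip
        G black
        E gray
          E→J: J is gray → back edge
Back edge closes the cycle J → C → A → L → E → J; its vertices are {A, C, E, J, L}.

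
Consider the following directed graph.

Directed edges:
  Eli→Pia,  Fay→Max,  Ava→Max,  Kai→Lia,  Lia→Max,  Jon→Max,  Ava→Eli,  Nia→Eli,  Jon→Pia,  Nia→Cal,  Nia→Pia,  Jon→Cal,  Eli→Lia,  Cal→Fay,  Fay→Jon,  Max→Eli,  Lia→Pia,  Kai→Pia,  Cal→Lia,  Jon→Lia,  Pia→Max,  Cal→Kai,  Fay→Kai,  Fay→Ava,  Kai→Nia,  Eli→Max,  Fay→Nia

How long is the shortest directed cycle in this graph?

2

For each vertex v, BFS finds the shortest path from v back to v.
The shortest such closed walk is Eli → Max → Eli, length 2.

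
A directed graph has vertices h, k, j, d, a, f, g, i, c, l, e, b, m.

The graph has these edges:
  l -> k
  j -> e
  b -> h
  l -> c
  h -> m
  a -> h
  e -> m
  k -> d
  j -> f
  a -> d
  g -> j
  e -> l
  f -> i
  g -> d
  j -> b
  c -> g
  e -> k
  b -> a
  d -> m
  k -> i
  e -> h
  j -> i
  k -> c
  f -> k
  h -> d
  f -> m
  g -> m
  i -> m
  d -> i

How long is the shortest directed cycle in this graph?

5

For each vertex v, BFS finds the shortest path from v back to v.
The shortest such closed walk is j → e → k → c → g → j, length 5.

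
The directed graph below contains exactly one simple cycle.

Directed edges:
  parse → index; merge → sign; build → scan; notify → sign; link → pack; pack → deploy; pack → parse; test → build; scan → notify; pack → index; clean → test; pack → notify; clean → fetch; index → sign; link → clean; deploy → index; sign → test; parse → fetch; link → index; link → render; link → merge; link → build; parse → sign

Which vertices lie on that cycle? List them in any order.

DFS with gray/black marking from build:
build gray
  scan gray
    notify gray
      sign gray
        test gray
          test→build: build is gray → back edge
Back edge closes the cycle build → scan → notify → sign → test → build; its vertices are {scan, sign, test, build, notify}.

scan, sign, test, build, notify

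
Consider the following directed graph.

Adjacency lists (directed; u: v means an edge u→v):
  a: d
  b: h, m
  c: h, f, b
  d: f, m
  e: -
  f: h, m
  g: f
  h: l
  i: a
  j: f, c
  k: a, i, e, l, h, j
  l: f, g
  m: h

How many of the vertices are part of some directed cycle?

A vertex is on a directed cycle iff it belongs to a strongly connected component of size ≥ 2 (or has a self-loop).
The vertices on cycles are {f, g, h, l, m} — 5 in total.

5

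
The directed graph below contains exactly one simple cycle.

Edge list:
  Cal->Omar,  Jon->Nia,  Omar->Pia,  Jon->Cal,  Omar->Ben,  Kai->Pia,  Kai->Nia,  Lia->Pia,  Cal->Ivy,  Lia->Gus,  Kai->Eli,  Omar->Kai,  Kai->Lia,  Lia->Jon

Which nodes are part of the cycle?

Cal, Jon, Kai, Lia, Omar

DFS with gray/black marking from Cal:
Cal gray
  Omar gray
    Pia gray
    Pia black
    Kai gray
      Lia gray
        Gus gray
        Gus black
        Lia→Pia: Pia black — skip
        Jon gray
          Nia gray
          Nia black
          Jon→Cal: Cal is gray → back edge
Back edge closes the cycle Cal → Omar → Kai → Lia → Jon → Cal; its vertices are {Cal, Jon, Kai, Lia, Omar}.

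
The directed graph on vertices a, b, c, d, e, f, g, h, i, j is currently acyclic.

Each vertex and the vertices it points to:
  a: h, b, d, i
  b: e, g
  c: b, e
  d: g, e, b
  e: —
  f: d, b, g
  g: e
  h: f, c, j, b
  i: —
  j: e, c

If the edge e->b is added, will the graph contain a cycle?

Adding e→b creates a cycle iff b can already reach e.
Path from b: b → e.
So b → … → e → b is a cycle.

Yes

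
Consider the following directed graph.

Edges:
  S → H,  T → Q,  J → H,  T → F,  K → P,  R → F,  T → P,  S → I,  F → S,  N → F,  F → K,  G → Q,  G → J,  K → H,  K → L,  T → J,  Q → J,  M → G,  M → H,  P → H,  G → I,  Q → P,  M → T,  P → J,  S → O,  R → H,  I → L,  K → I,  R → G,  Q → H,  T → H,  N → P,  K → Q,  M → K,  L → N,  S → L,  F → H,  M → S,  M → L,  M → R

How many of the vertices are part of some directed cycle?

A vertex is on a directed cycle iff it belongs to a strongly connected component of size ≥ 2 (or has a self-loop).
The vertices on cycles are {F, I, K, L, N, S} — 6 in total.

6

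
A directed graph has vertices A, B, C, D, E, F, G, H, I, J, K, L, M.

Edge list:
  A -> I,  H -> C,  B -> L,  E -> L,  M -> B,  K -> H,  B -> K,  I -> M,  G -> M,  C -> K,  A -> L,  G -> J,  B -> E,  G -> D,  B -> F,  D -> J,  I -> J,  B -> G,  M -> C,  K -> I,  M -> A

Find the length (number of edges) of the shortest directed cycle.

3

For each vertex v, BFS finds the shortest path from v back to v.
The shortest such closed walk is M → B → G → M, length 3.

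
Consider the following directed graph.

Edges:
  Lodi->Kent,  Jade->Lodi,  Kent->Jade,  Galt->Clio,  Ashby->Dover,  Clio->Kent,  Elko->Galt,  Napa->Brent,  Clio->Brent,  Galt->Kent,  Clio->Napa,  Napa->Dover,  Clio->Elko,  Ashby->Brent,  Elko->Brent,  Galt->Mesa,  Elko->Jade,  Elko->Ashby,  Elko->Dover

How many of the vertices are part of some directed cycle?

A vertex is on a directed cycle iff it belongs to a strongly connected component of size ≥ 2 (or has a self-loop).
The vertices on cycles are {Clio, Elko, Galt, Jade, Kent, Lodi} — 6 in total.

6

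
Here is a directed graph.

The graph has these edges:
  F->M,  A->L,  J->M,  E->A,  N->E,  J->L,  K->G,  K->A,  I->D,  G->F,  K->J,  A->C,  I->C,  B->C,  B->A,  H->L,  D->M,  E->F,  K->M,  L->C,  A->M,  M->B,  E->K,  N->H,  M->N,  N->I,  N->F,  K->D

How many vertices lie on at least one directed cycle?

A vertex is on a directed cycle iff it belongs to a strongly connected component of size ≥ 2 (or has a self-loop).
The vertices on cycles are {A, B, D, E, F, G, I, J, K, M, N} — 11 in total.

11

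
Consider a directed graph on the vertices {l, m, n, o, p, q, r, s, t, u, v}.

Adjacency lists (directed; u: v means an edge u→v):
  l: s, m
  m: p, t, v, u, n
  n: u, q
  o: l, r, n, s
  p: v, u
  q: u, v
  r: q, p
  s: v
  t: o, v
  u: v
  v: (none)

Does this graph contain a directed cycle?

DFS with white/gray/black marking, starting from r:
r gray
  q gray
    u gray
      v gray
      v black
    u black
    q→v: v black — skip
  q black
  p gray
    p→v: v black — skip
    p→u: u black — skip
  p black
r black
l gray
  s gray
    s→v: v black — skip
  s black
  m gray
    m→p: p black — skip
    t gray
      o gray
        o→l: l is gray → back edge
Back edge found, so a cycle exists: l → m → t → o → l.

Yes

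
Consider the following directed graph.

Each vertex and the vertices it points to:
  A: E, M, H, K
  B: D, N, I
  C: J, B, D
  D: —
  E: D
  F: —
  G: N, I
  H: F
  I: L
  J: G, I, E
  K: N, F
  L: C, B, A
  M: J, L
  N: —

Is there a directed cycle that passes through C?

Yes

C is on a cycle iff C can reach itself via ≥1 edge.
C → J → I → L → C — yes.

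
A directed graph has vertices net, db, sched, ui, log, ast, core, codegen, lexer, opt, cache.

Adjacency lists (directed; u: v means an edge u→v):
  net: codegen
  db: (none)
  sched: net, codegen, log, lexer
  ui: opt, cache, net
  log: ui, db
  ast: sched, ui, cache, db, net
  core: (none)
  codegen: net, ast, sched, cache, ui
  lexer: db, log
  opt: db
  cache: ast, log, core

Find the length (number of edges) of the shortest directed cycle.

2

For each vertex v, BFS finds the shortest path from v back to v.
The shortest such closed walk is codegen → sched → codegen, length 2.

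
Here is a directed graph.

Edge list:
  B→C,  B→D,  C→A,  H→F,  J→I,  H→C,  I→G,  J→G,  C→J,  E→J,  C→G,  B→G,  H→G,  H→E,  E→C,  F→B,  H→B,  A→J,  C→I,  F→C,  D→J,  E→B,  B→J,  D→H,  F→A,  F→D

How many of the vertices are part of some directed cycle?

A vertex is on a directed cycle iff it belongs to a strongly connected component of size ≥ 2 (or has a self-loop).
The vertices on cycles are {B, D, E, F, H} — 5 in total.

5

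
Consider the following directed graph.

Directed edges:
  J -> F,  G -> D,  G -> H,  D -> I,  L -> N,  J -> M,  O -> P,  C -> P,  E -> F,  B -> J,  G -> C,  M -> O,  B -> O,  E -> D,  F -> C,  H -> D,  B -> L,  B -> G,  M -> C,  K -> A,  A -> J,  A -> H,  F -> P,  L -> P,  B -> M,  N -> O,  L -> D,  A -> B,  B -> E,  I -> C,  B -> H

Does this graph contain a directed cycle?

No

DFS with white/gray/black marking, starting from G:
G gray
  C gray
    P gray
    P black
  C black
  D gray
    I gray
      I→C: C black — skip
    I black
  D black
  H gray
    H→D: D black — skip
  H black
G black
A gray
  J gray
    M gray
      O gray
        O→P: P black — skip
      O black
      M→C: C black — skip
    M black
    F gray
      F→P: P black — skip
      F→C: C black — skip
    F black
  J black
  A→H: H black — skip
  B gray
    B→G: G black — skip
    L gray
      L→D: D black — skip
      N gray
        N→O: O black — skip
      N black
      L→P: P black — skip
    L black
    B→J: J black — skip
    B→M: M black — skip
    B→O: O black — skip
    B→H: H black — skip
    E gray
      E→F: F black — skip
      E→D: D black — skip
    E black
  B black
A black
K gray
  K→A: A black — skip
K black
Every edge goes to a white or black vertex — no back edge, so the graph is acyclic.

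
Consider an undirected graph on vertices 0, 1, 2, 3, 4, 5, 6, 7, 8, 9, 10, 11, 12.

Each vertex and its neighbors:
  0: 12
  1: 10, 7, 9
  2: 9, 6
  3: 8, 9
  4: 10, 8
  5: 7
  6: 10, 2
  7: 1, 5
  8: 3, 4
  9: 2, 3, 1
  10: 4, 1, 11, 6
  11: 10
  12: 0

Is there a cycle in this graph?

Yes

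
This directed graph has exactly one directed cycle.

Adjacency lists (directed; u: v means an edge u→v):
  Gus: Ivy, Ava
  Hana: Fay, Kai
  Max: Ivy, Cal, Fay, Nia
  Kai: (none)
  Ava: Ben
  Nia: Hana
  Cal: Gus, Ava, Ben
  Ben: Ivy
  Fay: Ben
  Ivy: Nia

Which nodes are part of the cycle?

Ben, Fay, Ivy, Nia, Hana

DFS with gray/black marking from Fay:
Fay gray
  Ben gray
    Ivy gray
      Nia gray
        Hana gray
          Hana→Fay: Fay is gray → back edge
Back edge closes the cycle Fay → Ben → Ivy → Nia → Hana → Fay; its vertices are {Ben, Fay, Ivy, Nia, Hana}.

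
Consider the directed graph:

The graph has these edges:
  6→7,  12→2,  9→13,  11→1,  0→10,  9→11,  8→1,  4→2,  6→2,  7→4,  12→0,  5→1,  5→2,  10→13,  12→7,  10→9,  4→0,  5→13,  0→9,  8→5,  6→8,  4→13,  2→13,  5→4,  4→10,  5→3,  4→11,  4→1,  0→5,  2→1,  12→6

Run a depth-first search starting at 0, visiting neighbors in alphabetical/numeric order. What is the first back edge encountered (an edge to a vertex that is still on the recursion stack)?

4→0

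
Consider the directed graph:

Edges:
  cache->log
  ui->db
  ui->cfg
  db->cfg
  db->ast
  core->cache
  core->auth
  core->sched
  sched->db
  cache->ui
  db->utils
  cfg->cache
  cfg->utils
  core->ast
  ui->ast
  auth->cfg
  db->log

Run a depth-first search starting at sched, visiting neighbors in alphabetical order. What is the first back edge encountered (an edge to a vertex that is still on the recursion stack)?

ui→cfg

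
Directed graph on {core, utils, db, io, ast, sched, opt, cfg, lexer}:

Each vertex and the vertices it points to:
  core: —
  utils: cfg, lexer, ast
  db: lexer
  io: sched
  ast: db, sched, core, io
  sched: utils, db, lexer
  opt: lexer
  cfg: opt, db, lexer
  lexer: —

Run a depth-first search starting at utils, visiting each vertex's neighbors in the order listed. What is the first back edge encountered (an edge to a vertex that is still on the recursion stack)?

sched->utils

DFS from utils (visiting each vertex's neighbors in the order listed); mark gray on enter, black on exit:
utils gray
  cfg gray
    opt gray
      lexer gray
      lexer black
    opt black
    db gray
      db→lexer: lexer black — skip
    db black
    cfg→lexer: lexer black — skip
  cfg black
  utils→lexer: lexer black — skip
  ast gray
    ast→db: db black — skip
    sched gray
      sched→utils: utils is gray → back edge
First back edge: sched → utils.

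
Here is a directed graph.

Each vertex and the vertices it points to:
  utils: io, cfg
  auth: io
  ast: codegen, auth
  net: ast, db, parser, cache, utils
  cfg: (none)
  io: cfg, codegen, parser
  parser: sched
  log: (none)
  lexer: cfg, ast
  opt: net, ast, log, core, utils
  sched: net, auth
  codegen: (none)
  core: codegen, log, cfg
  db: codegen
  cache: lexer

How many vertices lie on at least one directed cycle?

A vertex is on a directed cycle iff it belongs to a strongly connected component of size ≥ 2 (or has a self-loop).
The vertices on cycles are {io, ast, net, auth, cache, lexer, sched, utils, parser} — 9 in total.

9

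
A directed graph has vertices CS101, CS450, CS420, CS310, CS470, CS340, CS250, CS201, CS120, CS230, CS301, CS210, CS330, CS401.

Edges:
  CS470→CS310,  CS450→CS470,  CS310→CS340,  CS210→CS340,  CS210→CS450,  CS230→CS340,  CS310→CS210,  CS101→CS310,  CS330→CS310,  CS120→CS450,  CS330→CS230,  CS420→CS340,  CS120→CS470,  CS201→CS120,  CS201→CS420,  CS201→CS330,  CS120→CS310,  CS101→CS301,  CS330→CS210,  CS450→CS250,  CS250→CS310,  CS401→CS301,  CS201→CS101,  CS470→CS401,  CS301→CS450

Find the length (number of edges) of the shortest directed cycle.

4

For each vertex v, BFS finds the shortest path from v back to v.
The shortest such closed walk is CS450 → CS470 → CS401 → CS301 → CS450, length 4.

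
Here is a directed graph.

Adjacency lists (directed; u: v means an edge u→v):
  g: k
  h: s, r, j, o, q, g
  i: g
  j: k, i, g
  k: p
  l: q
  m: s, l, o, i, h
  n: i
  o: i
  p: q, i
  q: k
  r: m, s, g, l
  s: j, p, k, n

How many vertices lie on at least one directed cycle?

A vertex is on a directed cycle iff it belongs to a strongly connected component of size ≥ 2 (or has a self-loop).
The vertices on cycles are {g, h, i, k, m, p, q, r} — 8 in total.

8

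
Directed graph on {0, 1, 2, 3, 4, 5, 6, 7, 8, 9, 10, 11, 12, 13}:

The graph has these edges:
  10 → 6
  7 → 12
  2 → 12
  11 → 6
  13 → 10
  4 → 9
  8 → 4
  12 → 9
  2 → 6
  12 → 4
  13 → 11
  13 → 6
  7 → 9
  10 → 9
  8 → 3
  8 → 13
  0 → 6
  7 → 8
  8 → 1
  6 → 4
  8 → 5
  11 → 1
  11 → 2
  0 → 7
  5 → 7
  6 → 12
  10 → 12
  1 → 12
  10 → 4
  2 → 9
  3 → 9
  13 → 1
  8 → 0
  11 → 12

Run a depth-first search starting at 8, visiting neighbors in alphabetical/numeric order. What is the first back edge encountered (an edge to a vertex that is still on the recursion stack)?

DFS from 8 (visiting neighbors in alphabetical/numeric order); mark gray on enter, black on exit:
8 gray
  0 gray
    6 gray
      4 gray
        9 gray
        9 black
      4 black
      12 gray
        12→4: 4 black — skip
        12→9: 9 black — skip
      12 black
    6 black
    7 gray
      7→8: 8 is gray → back edge
First back edge: 7 → 8.

7→8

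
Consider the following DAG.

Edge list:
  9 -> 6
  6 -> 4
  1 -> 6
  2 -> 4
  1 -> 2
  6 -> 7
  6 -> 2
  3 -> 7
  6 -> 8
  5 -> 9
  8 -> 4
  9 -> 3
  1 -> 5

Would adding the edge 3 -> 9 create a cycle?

Yes

Adding 3→9 creates a cycle iff 9 can already reach 3.
Path from 9: 9 → 3.
So 9 → … → 3 → 9 is a cycle.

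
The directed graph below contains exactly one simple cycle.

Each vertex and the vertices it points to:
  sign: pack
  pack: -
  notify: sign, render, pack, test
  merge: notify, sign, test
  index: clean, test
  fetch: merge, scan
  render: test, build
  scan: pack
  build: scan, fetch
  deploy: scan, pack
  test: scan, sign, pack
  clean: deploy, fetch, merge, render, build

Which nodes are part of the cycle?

build, fetch, merge, notify, render

DFS with gray/black marking from fetch:
fetch gray
  merge gray
    notify gray
      sign gray
        pack gray
        pack black
      sign black
      render gray
        test gray
          scan gray
            scan→pack: pack black — skip
          scan black
          test→sign: sign black — skip
          test→pack: pack black — skip
        test black
        build gray
          build→scan: scan black — skip
          build→fetch: fetch is gray → back edge
Back edge closes the cycle fetch → merge → notify → render → build → fetch; its vertices are {build, fetch, merge, notify, render}.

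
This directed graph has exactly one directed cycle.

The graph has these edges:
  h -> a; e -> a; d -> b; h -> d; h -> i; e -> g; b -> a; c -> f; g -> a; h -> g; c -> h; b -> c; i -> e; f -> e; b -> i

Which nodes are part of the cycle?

b, c, d, h

DFS with gray/black marking from b:
b gray
  a gray
  a black
  c gray
    h gray
      i gray
        e gray
          e→a: a black — skip
          g gray
            g→a: a black — skip
          g black
        e black
      i black
      d gray
        d→b: b is gray → back edge
Back edge closes the cycle b → c → h → d → b; its vertices are {b, c, d, h}.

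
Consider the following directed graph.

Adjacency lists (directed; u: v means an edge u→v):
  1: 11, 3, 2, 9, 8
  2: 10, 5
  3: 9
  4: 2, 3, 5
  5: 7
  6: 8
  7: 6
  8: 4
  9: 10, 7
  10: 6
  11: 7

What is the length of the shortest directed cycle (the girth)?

5

For each vertex v, BFS finds the shortest path from v back to v.
The shortest such closed walk is 8 → 4 → 2 → 10 → 6 → 8, length 5.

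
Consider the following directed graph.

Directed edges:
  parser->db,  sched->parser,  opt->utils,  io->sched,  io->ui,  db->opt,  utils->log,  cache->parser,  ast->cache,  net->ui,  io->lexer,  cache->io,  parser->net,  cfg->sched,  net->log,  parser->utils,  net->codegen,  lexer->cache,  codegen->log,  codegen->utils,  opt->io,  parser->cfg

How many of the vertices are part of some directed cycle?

8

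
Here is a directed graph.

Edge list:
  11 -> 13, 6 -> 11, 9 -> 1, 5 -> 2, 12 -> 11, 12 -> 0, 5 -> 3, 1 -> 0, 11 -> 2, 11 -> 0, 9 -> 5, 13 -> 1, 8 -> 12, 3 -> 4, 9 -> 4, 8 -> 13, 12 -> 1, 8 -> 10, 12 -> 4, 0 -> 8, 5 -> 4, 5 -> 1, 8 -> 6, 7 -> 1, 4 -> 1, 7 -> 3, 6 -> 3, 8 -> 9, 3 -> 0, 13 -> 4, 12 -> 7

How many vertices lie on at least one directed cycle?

A vertex is on a directed cycle iff it belongs to a strongly connected component of size ≥ 2 (or has a self-loop).
The vertices on cycles are {0, 1, 3, 4, 5, 6, 7, 8, 9, 11, 12, 13} — 12 in total.

12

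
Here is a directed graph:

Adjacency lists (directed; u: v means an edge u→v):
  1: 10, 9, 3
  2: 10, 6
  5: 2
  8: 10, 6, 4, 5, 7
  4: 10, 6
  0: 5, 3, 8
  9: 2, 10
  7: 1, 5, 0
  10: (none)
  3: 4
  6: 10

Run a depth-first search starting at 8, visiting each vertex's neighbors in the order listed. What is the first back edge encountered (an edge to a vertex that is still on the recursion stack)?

DFS from 8 (visiting each vertex's neighbors in the order listed); mark gray on enter, black on exit:
8 gray
  10 gray
  10 black
  6 gray
    6→10: 10 black — skip
  6 black
  4 gray
    4→10: 10 black — skip
    4→6: 6 black — skip
  4 black
  5 gray
    2 gray
      2→10: 10 black — skip
      2→6: 6 black — skip
    2 black
  5 black
  7 gray
    1 gray
      1→10: 10 black — skip
      9 gray
        9→2: 2 black — skip
        9→10: 10 black — skip
      9 black
      3 gray
        3→4: 4 black — skip
      3 black
    1 black
    7→5: 5 black — skip
    0 gray
      0→5: 5 black — skip
      0→3: 3 black — skip
      0→8: 8 is gray → back edge
First back edge: 0 → 8.

0->8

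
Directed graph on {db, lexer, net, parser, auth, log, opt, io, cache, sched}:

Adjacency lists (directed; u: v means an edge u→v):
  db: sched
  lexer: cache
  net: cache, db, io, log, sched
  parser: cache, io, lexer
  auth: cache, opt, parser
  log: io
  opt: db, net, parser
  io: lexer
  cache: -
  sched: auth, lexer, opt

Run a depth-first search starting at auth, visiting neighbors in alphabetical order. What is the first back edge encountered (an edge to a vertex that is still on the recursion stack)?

sched->auth

DFS from auth (visiting neighbors in alphabetical order); mark gray on enter, black on exit:
auth gray
  cache gray
  cache black
  opt gray
    db gray
      sched gray
        sched→auth: auth is gray → back edge
First back edge: sched → auth.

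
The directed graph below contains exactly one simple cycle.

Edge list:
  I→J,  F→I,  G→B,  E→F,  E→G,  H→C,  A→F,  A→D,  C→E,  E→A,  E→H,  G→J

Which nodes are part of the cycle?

DFS with gray/black marking from E:
E gray
  H gray
    C gray
      C→E: E is gray → back edge
Back edge closes the cycle E → H → C → E; its vertices are {C, E, H}.

C, E, H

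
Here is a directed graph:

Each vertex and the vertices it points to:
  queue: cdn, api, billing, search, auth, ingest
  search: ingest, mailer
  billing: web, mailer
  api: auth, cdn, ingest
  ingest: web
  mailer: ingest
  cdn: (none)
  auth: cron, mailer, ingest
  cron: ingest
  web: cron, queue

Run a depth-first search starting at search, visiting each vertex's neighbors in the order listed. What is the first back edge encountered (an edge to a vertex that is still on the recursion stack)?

cron→ingest

DFS from search (visiting each vertex's neighbors in the order listed); mark gray on enter, black on exit:
search gray
  ingest gray
    web gray
      cron gray
        cron→ingest: ingest is gray → back edge
First back edge: cron → ingest.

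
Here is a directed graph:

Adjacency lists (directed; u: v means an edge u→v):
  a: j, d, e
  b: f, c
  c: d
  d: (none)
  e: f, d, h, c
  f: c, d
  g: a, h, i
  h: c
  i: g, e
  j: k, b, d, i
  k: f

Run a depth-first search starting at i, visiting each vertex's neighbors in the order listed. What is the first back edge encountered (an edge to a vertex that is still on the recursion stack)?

DFS from i (visiting each vertex's neighbors in the order listed); mark gray on enter, black on exit:
i gray
  g gray
    a gray
      j gray
        k gray
          f gray
            c gray
              d gray
              d black
            c black
            f→d: d black — skip
          f black
        k black
        b gray
          b→f: f black — skip
          b→c: c black — skip
        b black
        j→d: d black — skip
        j→i: i is gray → back edge
First back edge: j → i.

j->i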